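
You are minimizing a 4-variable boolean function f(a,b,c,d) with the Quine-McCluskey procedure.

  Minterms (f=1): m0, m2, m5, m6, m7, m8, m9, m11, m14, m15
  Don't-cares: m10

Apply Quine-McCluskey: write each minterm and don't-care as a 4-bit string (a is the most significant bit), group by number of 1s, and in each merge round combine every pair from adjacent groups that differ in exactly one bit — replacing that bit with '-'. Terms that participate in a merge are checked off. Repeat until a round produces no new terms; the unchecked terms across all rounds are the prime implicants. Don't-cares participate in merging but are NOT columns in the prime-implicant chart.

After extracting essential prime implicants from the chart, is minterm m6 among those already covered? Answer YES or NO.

Round 0: 0000✓ 0010✓ 0101✓ 0110✓ 0111✓ 1000✓ 1001✓ 1010✓ 1011✓ 1110✓ 1111✓
Round 1: -000✓ -010✓ -110✓ -111✓ 0-10✓ 00-0✓ 01-1 011-✓ 1-10✓ 1-11✓ 10-0✓ 10-1✓ 100-✓ 101-✓ 111-✓
Round 2: --10 -0-0 -11- 1-1- 10--
PIs = {--10, -0-0, -11-, 01-1, 1-1-, 10--}
Coverage chart:
  m0: -0-0 ←essential
  m2: --10,-0-0
  m5: 01-1 ←essential
  m6: --10,-11-
  m7: -11-,01-1
  m8: -0-0,10--
  m9: 10-- ←essential
  m11: 1-1-,10--
  m14: --10,-11-,1-1-
  m15: -11-,1-1-
Essential: -0-0, 01-1, 10--

NO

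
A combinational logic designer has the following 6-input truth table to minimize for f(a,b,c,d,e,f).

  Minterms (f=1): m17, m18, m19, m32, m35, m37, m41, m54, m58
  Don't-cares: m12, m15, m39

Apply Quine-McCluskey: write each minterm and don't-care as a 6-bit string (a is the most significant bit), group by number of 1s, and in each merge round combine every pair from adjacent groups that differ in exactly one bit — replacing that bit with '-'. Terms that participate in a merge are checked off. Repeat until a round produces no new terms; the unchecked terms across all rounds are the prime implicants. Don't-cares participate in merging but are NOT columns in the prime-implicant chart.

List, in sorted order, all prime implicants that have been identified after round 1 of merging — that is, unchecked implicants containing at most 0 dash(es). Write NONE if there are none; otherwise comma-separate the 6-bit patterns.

001100, 001111, 100000, 101001, 110110, 111010

[col 0] 001100, 001111, 010001*, 010010*, 010011*, 100000, 100011*, 100101*, 100111*, 101001, 110110, 111010
[col 1] 0100-1, 01001-, 100-11, 1001-1
Prime implicants: 001100, 001111, 0100-1, 01001-, 100-11, 100000, 1001-1, 101001, 110110, 111010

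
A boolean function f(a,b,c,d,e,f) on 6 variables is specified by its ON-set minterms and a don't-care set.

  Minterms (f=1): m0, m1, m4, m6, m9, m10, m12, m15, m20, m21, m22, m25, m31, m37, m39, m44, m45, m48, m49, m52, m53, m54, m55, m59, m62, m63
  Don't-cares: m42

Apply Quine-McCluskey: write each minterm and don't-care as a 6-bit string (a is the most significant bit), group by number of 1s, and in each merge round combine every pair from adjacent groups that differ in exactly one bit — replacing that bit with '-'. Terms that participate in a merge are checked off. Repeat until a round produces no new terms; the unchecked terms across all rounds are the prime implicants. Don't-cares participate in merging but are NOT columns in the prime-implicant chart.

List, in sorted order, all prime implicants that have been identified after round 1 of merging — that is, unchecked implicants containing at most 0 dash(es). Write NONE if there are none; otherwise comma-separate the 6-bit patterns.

Round 0: 000000✓ 000001✓ 000100✓ 000110✓ 001001✓ 001010✓ 001100✓ 001111✓ 010100✓ 010101✓ 010110✓ 011001✓ 011111✓ 100101✓ 100111✓ 101010✓ 101100✓ 101101✓ 110000✓ 110001✓ 110100✓ 110101✓ 110110✓ 110111✓ 111011✓ 111110✓ 111111✓
Round 1: -01010 -01100 -10100✓ -10101✓ -10110✓ -11111 0-0100✓ 0-0110✓ 0-1001 0-1111 00-001 00-100 000-00 00000- 0001-0✓ 0101-0✓ 01010-✓ 1-0101✓ 1-0111✓ 10-101 1001-1✓ 10110- 11-110✓ 11-111✓ 110-00✓ 110-01✓ 11000-✓ 1101-0✓ 1101-1✓ 11010-✓ 11011-✓ 111-11 11111-✓
Round 2: -101-0 -1010- 0-01-0 1-01-1 11-11- 110-0- 1101--
PIs = {-01010, -01100, -101-0, -1010-, -11111, 0-01-0, 0-1001, 0-1111, 00-001, 00-100, 000-00, 00000-, 1-01-1, 10-101, 10110-, 11-11-, 110-0-, 1101--, 111-11}

NONE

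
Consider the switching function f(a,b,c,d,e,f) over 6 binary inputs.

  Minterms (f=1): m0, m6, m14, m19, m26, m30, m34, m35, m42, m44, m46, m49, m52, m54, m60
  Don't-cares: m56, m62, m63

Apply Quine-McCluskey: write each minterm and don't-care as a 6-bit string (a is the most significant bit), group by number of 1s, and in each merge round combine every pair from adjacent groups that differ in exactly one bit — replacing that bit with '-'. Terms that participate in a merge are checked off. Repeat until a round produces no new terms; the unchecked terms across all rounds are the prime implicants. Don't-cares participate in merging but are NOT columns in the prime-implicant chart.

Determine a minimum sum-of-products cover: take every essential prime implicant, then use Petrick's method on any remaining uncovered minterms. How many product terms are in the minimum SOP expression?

9

size-2^0 implicants → 000000  000110(✓)  001110(✓)  010011  011010(✓)  011110(✓)  100010(✓)  100011(✓)  101010(✓)  101100(✓)  101110(✓)  110001  110100(✓)  110110(✓)  111000(✓)  111100(✓)  111110(✓)  111111(✓)
size-2^1 implicants → -01110(✓)  -11110(✓)  0-1110(✓)  00-110  011-10  1-1100(✓)  1-1110(✓)  10-010  10001-  101-10  1011-0(✓)  11-100(✓)  11-110(✓)  1101-0(✓)  111-00  1111-0(✓)  11111-
size-2^2 implicants → --1110  1-11-0  11-1-0
Unchecked terms (primes): --1110, 00-110, 000000, 010011, 011-10, 1-11-0, 10-010, 10001-, 101-10, 11-1-0, 110001, 111-00, 11111-
Minterm coverage:
  m0 ⊆ 000000 [E]
  m6 ⊆ 00-110 [E]
  m14 ⊆ --1110,00-110
  m19 ⊆ 010011 [E]
  m26 ⊆ 011-10 [E]
  m30 ⊆ --1110,011-10
  m34 ⊆ 10-010,10001-
  m35 ⊆ 10001- [E]
  m42 ⊆ 10-010,101-10
  m44 ⊆ 1-11-0 [E]
  m46 ⊆ --1110,1-11-0,101-10
  m49 ⊆ 110001 [E]
  m52 ⊆ 11-1-0 [E]
  m54 ⊆ 11-1-0 [E]
  m60 ⊆ 1-11-0,11-1-0,111-00
E = {00-110, 000000, 010011, 011-10, 1-11-0, 10001-, 11-1-0, 110001}
Petrick residual → 10-010
Cover = a'b'def' + a'b'c'd'e'f' + a'bc'd'ef + a'bcef' + acdf' + ab'd'ef' + ab'c'd'e + abdf' + abc'd'e'f  |cover|=9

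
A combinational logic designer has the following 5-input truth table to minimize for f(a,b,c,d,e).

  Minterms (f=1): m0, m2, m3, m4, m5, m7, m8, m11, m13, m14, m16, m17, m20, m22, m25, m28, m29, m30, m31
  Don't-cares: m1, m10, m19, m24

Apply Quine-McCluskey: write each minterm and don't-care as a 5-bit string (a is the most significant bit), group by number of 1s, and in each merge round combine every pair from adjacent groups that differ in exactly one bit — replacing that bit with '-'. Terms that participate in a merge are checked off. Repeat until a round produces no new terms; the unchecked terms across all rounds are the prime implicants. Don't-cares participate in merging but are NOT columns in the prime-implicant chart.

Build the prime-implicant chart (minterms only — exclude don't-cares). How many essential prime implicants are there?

4

size-2^0 implicants → 00000(✓)  00001(✓)  00010(✓)  00011(✓)  00100(✓)  00101(✓)  00111(✓)  01000(✓)  01010(✓)  01011(✓)  01101(✓)  01110(✓)  10000(✓)  10001(✓)  10011(✓)  10100(✓)  10110(✓)  11000(✓)  11001(✓)  11100(✓)  11101(✓)  11110(✓)  11111(✓)
size-2^1 implicants → -0000(✓)  -0001(✓)  -0011(✓)  -0100(✓)  -1000(✓)  -1101  -1110  0-000(✓)  0-010(✓)  0-011(✓)  0-101  00-00(✓)  00-01(✓)  00-11(✓)  000-0(✓)  000-1(✓)  0000-(✓)  0001-(✓)  001-1(✓)  0010-(✓)  01-10  010-0(✓)  0101-(✓)  1-000(✓)  1-001(✓)  1-100(✓)  1-110(✓)  10-00(✓)  100-1(✓)  1000-(✓)  101-0(✓)  11-00(✓)  11-01(✓)  1100-(✓)  111-0(✓)  111-1(✓)  1110-(✓)  1111-(✓)
size-2^2 implicants → --000  -0-00  -00-1  -000-  0-0-0  0-01-  00--1  00-0-  000--  1--00  1-00-  1-1-0  11-0-  111--
Unchecked terms (primes): --000, -0-00, -00-1, -000-, -1101, -1110, 0-0-0, 0-01-, 0-101, 00--1, 00-0-, 000--, 01-10, 1--00, 1-00-, 1-1-0, 11-0-, 111--
Minterm coverage:
  m0 ⊆ --000,-0-00,-000-,0-0-0,00-0-,000--
  m2 ⊆ 0-0-0,0-01-,000--
  m3 ⊆ -00-1,0-01-,00--1,000--
  m4 ⊆ -0-00,00-0-
  m5 ⊆ 0-101,00--1,00-0-
  m7 ⊆ 00--1 [E]
  m8 ⊆ --000,0-0-0
  m11 ⊆ 0-01- [E]
  m13 ⊆ -1101,0-101
  m14 ⊆ -1110,01-10
  m16 ⊆ --000,-0-00,-000-,1--00,1-00-
  m17 ⊆ -00-1,-000-,1-00-
  m20 ⊆ -0-00,1--00,1-1-0
  m22 ⊆ 1-1-0 [E]
  m25 ⊆ 1-00-,11-0-
  m28 ⊆ 1--00,1-1-0,11-0-,111--
  m29 ⊆ -1101,11-0-,111--
  m30 ⊆ -1110,1-1-0,111--
  m31 ⊆ 111-- [E]
E = {0-01-, 00--1, 1-1-0, 111--}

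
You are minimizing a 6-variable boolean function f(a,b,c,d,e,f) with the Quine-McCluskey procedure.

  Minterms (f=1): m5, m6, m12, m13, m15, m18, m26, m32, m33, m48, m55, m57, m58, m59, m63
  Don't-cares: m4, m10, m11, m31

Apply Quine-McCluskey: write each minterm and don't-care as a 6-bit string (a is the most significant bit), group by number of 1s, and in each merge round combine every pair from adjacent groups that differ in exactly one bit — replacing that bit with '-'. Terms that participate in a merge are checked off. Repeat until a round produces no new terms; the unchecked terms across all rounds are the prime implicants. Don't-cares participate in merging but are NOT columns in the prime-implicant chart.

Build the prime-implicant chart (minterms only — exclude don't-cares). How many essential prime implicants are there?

[col 0] 000100*, 000101*, 000110*, 001010*, 001011*, 001100*, 001101*, 001111*, 010010*, 011010*, 011111*, 100000*, 100001*, 110000*, 110111*, 111001*, 111010*, 111011*, 111111*
[col 1] -11010, -11111, 0-1010, 0-1111, 00-100*, 00-101*, 0001-0, 00010-*, 001-11, 00101-, 0011-1, 00110-*, 01-010, 1-0000, 10000-, 11-111, 111-11, 1110-1, 11101-
[col 2] 00-10-
Prime implicants: -11010, -11111, 0-1010, 0-1111, 00-10-, 0001-0, 001-11, 00101-, 0011-1, 01-010, 1-0000, 10000-, 11-111, 111-11, 1110-1, 11101-
PI chart (minterm → PIs covering it):
  5 | 00-10-  (sole → essential)
  6 | 0001-0  (sole → essential)
  12 | 00-10-  (sole → essential)
  13 | 00-10-,0011-1
  15 | 0-1111,001-11,0011-1
  18 | 01-010  (sole → essential)
  26 | -11010,0-1010,01-010
  32 | 1-0000,10000-
  33 | 10000-  (sole → essential)
  48 | 1-0000  (sole → essential)
  55 | 11-111  (sole → essential)
  57 | 1110-1  (sole → essential)
  58 | -11010,11101-
  59 | 111-11,1110-1,11101-
  63 | -11111,11-111,111-11
Essential prime implicants: 00-10-, 0001-0, 01-010, 1-0000, 10000-, 11-111, 1110-1

7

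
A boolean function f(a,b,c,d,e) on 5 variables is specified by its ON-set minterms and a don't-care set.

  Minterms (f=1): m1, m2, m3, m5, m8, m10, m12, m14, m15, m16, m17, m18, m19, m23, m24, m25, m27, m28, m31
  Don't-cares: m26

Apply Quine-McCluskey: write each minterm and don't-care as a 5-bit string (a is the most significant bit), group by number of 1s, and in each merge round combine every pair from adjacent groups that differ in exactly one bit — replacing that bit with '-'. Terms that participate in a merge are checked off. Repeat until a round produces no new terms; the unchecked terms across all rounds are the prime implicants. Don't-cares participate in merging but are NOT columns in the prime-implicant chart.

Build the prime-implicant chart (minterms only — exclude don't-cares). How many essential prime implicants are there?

4

Round 0: 00001✓ 00010✓ 00011✓ 00101✓ 01000✓ 01010✓ 01100✓ 01110✓ 01111✓ 10000✓ 10001✓ 10010✓ 10011✓ 10111✓ 11000✓ 11001✓ 11010✓ 11011✓ 11100✓ 11111✓
Round 1: -0001✓ -0010✓ -0011✓ -1000✓ -1010✓ -1100✓ -1111 0-010✓ 00-01 000-1✓ 0001-✓ 01-00✓ 01-10✓ 010-0✓ 011-0✓ 0111- 1-000✓ 1-001✓ 1-010✓ 1-011✓ 1-111✓ 10-11✓ 100-0✓ 100-1✓ 1000-✓ 1001-✓ 11-00✓ 11-11✓ 110-0✓ 110-1✓ 1100-✓ 1101-✓
Round 2: --010 -00-1 -001- -1-00 -10-0 01--0 1--11 1-0-0✓ 1-0-1✓ 1-00-✓ 1-01-✓ 100--✓ 110--✓
Round 3: 1-0--
PIs = {--010, -00-1, -001-, -1-00, -10-0, -1111, 00-01, 01--0, 0111-, 1--11, 1-0--}
Coverage chart:
  m1: -00-1,00-01
  m2: --010,-001-
  m3: -00-1,-001-
  m5: 00-01 ←essential
  m8: -1-00,-10-0,01--0
  m10: --010,-10-0,01--0
  m12: -1-00,01--0
  m14: 01--0,0111-
  m15: -1111,0111-
  m16: 1-0-- ←essential
  m17: -00-1,1-0--
  m18: --010,-001-,1-0--
  m19: -00-1,-001-,1--11,1-0--
  m23: 1--11 ←essential
  m24: -1-00,-10-0,1-0--
  m25: 1-0-- ←essential
  m27: 1--11,1-0--
  m28: -1-00 ←essential
  m31: -1111,1--11
Essential: -1-00, 00-01, 1--11, 1-0--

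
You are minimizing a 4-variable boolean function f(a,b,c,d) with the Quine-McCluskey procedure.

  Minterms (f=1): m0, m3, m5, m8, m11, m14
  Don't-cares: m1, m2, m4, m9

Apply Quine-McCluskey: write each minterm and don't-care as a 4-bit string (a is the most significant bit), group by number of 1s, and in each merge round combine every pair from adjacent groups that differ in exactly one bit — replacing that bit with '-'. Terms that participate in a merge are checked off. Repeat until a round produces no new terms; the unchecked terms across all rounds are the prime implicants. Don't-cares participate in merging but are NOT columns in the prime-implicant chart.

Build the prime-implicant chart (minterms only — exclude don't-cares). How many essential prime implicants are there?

Round 0: 0000✓ 0001✓ 0010✓ 0011✓ 0100✓ 0101✓ 1000✓ 1001✓ 1011✓ 1110
Round 1: -000✓ -001✓ -011✓ 0-00✓ 0-01✓ 00-0✓ 00-1✓ 000-✓ 001-✓ 010-✓ 10-1✓ 100-✓
Round 2: -0-1 -00- 0-0- 00--
PIs = {-0-1, -00-, 0-0-, 00--, 1110}
Coverage chart:
  m0: -00-,0-0-,00--
  m3: -0-1,00--
  m5: 0-0- ←essential
  m8: -00- ←essential
  m11: -0-1 ←essential
  m14: 1110 ←essential
Essential: -0-1, -00-, 0-0-, 1110

4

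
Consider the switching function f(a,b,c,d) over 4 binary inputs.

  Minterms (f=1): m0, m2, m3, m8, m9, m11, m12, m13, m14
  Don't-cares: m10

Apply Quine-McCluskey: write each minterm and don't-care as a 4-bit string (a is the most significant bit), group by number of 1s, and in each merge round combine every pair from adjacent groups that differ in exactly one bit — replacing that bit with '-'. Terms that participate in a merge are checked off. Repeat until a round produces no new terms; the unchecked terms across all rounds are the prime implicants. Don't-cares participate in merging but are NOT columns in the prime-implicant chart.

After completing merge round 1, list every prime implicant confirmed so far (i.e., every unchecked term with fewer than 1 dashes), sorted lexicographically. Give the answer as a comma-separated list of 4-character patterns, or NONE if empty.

size-2^0 implicants → 0000(✓)  0010(✓)  0011(✓)  1000(✓)  1001(✓)  1010(✓)  1011(✓)  1100(✓)  1101(✓)  1110(✓)
size-2^1 implicants → -000(✓)  -010(✓)  -011(✓)  00-0(✓)  001-(✓)  1-00(✓)  1-01(✓)  1-10(✓)  10-0(✓)  10-1(✓)  100-(✓)  101-(✓)  11-0(✓)  110-(✓)
size-2^2 implicants → -0-0  -01-  1--0  1-0-  10--
Unchecked terms (primes): -0-0, -01-, 1--0, 1-0-, 10--

NONE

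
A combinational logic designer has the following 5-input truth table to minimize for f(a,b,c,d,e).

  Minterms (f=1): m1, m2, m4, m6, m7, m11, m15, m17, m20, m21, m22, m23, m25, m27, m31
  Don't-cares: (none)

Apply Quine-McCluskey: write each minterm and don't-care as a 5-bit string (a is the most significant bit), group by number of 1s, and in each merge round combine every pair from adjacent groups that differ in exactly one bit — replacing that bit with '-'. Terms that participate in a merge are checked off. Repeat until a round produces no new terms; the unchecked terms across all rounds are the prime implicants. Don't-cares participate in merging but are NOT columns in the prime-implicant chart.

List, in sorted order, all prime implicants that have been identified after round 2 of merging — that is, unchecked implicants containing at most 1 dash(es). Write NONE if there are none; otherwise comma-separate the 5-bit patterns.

-0001, 00-10, 1-001, 10-01, 110-1

size-2^0 implicants → 00001(✓)  00010(✓)  00100(✓)  00110(✓)  00111(✓)  01011(✓)  01111(✓)  10001(✓)  10100(✓)  10101(✓)  10110(✓)  10111(✓)  11001(✓)  11011(✓)  11111(✓)
size-2^1 implicants → -0001  -0100(✓)  -0110(✓)  -0111(✓)  -1011(✓)  -1111(✓)  0-111(✓)  00-10  001-0(✓)  0011-(✓)  01-11(✓)  1-001  1-111(✓)  10-01  101-0(✓)  101-1(✓)  1010-(✓)  1011-(✓)  11-11(✓)  110-1
size-2^2 implicants → --111  -01-0  -011-  -1-11  101--
Unchecked terms (primes): --111, -0001, -01-0, -011-, -1-11, 00-10, 1-001, 10-01, 101--, 110-1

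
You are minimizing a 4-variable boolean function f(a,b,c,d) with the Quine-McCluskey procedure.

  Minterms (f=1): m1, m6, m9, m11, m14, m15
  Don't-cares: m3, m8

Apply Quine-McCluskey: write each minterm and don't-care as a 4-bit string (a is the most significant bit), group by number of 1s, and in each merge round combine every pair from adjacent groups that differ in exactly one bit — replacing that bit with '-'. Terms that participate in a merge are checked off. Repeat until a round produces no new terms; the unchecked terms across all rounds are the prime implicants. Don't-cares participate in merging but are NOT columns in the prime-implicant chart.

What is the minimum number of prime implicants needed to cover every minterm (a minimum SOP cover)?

[col 0] 0001*, 0011*, 0110*, 1000*, 1001*, 1011*, 1110*, 1111*
[col 1] -001*, -011*, -110, 00-1*, 1-11, 10-1*, 100-, 111-
[col 2] -0-1
Prime implicants: -0-1, -110, 1-11, 100-, 111-
PI chart (minterm → PIs covering it):
  1 | -0-1  (sole → essential)
  6 | -110  (sole → essential)
  9 | -0-1,100-
  11 | -0-1,1-11
  14 | -110,111-
  15 | 1-11,111-
Essential prime implicants: -0-1, -110
Petrick residual → 1-11
Minimum SOP uses 3 PIs: b'd + bcd' + acd

3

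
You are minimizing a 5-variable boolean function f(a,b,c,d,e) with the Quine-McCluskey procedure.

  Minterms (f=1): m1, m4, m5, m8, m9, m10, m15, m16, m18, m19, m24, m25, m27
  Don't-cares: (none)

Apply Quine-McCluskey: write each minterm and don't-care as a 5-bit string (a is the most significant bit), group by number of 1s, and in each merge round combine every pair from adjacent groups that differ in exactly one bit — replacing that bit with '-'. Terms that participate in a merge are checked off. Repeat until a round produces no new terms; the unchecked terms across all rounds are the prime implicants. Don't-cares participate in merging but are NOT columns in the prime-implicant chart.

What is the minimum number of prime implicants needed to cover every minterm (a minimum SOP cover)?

[col 0] 00001*, 00100*, 00101*, 01000*, 01001*, 01010*, 01111, 10000*, 10010*, 10011*, 11000*, 11001*, 11011*
[col 1] -1000*, -1001*, 0-001, 00-01, 0010-, 010-0, 0100-*, 1-000, 1-011, 100-0, 1001-, 110-1, 1100-*
[col 2] -100-
Prime implicants: -100-, 0-001, 00-01, 0010-, 010-0, 01111, 1-000, 1-011, 100-0, 1001-, 110-1
PI chart (minterm → PIs covering it):
  1 | 0-001,00-01
  4 | 0010-  (sole → essential)
  5 | 00-01,0010-
  8 | -100-,010-0
  9 | -100-,0-001
  10 | 010-0  (sole → essential)
  15 | 01111  (sole → essential)
  16 | 1-000,100-0
  18 | 100-0,1001-
  19 | 1-011,1001-
  24 | -100-,1-000
  25 | -100-,110-1
  27 | 1-011,110-1
Essential prime implicants: 0010-, 010-0, 01111
Petrick residual → -100-, 0-001, 1-011, 100-0
Minimum SOP uses 7 PIs: bc'd' + a'c'd'e + a'b'cd' + a'bc'e' + a'bcde + ac'de + ab'c'e'

7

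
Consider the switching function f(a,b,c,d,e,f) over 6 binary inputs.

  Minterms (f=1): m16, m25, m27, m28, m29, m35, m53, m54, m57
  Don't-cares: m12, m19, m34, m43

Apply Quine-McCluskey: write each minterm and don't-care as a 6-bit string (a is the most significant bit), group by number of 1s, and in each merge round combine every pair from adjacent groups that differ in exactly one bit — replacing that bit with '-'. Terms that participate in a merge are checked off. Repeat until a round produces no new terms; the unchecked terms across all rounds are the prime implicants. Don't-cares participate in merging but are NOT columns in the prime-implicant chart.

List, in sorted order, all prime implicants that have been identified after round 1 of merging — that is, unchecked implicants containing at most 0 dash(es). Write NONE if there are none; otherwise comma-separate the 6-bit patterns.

010000, 110101, 110110

[col 0] 001100*, 010000, 010011*, 011001*, 011011*, 011100*, 011101*, 100010*, 100011*, 101011*, 110101, 110110, 111001*
[col 1] -11001, 0-1100, 01-011, 011-01, 0110-1, 01110-, 10-011, 10001-
Prime implicants: -11001, 0-1100, 01-011, 010000, 011-01, 0110-1, 01110-, 10-011, 10001-, 110101, 110110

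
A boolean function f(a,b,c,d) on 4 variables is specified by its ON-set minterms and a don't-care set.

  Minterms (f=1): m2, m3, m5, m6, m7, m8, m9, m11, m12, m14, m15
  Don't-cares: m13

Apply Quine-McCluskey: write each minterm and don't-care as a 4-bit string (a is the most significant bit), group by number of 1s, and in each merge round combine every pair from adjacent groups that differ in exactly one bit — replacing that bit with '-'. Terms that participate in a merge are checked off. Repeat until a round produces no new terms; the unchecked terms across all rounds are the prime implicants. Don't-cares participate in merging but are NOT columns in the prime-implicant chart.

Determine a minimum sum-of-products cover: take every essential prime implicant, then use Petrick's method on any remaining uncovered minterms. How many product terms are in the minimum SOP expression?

size-2^0 implicants → 0010(✓)  0011(✓)  0101(✓)  0110(✓)  0111(✓)  1000(✓)  1001(✓)  1011(✓)  1100(✓)  1101(✓)  1110(✓)  1111(✓)
size-2^1 implicants → -011(✓)  -101(✓)  -110(✓)  -111(✓)  0-10(✓)  0-11(✓)  001-(✓)  01-1(✓)  011-(✓)  1-00(✓)  1-01(✓)  1-11(✓)  10-1(✓)  100-(✓)  11-0(✓)  11-1(✓)  110-(✓)  111-(✓)
size-2^2 implicants → --11  -1-1  -11-  0-1-  1--1  1-0-  11--
Unchecked terms (primes): --11, -1-1, -11-, 0-1-, 1--1, 1-0-, 11--
Minterm coverage:
  m2 ⊆ 0-1- [E]
  m3 ⊆ --11,0-1-
  m5 ⊆ -1-1 [E]
  m6 ⊆ -11-,0-1-
  m7 ⊆ --11,-1-1,-11-,0-1-
  m8 ⊆ 1-0- [E]
  m9 ⊆ 1--1,1-0-
  m11 ⊆ --11,1--1
  m12 ⊆ 1-0-,11--
  m14 ⊆ -11-,11--
  m15 ⊆ --11,-1-1,-11-,1--1,11--
E = {-1-1, 0-1-, 1-0-}
Petrick residual → --11, -11-
Cover = cd + bd + bc + a'c + ac'  |cover|=5

5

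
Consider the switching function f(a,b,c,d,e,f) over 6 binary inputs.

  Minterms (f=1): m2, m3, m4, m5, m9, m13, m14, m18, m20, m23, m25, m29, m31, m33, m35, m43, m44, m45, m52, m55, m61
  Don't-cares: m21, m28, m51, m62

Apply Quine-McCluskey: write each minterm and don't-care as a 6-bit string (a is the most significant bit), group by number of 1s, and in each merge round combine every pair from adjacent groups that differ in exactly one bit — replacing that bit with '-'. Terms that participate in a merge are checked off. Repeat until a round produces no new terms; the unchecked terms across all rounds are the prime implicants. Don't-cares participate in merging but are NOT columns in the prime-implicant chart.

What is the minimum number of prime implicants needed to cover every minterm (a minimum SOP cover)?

size-2^0 implicants → 000010(✓)  000011(✓)  000100(✓)  000101(✓)  001001(✓)  001101(✓)  001110  010010(✓)  010100(✓)  010101(✓)  010111(✓)  011001(✓)  011100(✓)  011101(✓)  011111(✓)  100001(✓)  100011(✓)  101011(✓)  101100(✓)  101101(✓)  110011(✓)  110100(✓)  110111(✓)  111101(✓)  111110
size-2^1 implicants → -00011  -01101(✓)  -10100  -10111  -11101(✓)  0-0010  0-0100(✓)  0-0101(✓)  0-1001(✓)  0-1101(✓)  00-101(✓)  00001-  00010-(✓)  001-01(✓)  01-100(✓)  01-101(✓)  01-111(✓)  0101-1(✓)  01010-(✓)  011-01(✓)  0111-1(✓)  01110-(✓)  1-0011  1-1101(✓)  10-011  1000-1  10110-  110-11
size-2^2 implicants → --1101  0--101  0-010-  0-1-01  01-1-1  01-10-
Unchecked terms (primes): --1101, -00011, -10100, -10111, 0--101, 0-0010, 0-010-, 0-1-01, 00001-, 001110, 01-1-1, 01-10-, 1-0011, 10-011, 1000-1, 10110-, 110-11, 111110
Minterm coverage:
  m2 ⊆ 0-0010,00001-
  m3 ⊆ -00011,00001-
  m4 ⊆ 0-010- [E]
  m5 ⊆ 0--101,0-010-
  m9 ⊆ 0-1-01 [E]
  m13 ⊆ --1101,0--101,0-1-01
  m14 ⊆ 001110 [E]
  m18 ⊆ 0-0010 [E]
  m20 ⊆ -10100,0-010-,01-10-
  m23 ⊆ -10111,01-1-1
  m25 ⊆ 0-1-01 [E]
  m29 ⊆ --1101,0--101,0-1-01,01-1-1,01-10-
  m31 ⊆ 01-1-1 [E]
  m33 ⊆ 1000-1 [E]
  m35 ⊆ -00011,1-0011,10-011,1000-1
  m43 ⊆ 10-011 [E]
  m44 ⊆ 10110- [E]
  m45 ⊆ --1101,10110-
  m52 ⊆ -10100 [E]
  m55 ⊆ -10111,110-11
  m61 ⊆ --1101 [E]
E = {--1101, -10100, 0-0010, 0-010-, 0-1-01, 001110, 01-1-1, 10-011, 1000-1, 10110-}
Petrick residual → -00011, -10111
Cover = cde'f + b'c'd'ef + bc'de'f' + bc'def + a'c'd'ef' + a'c'de' + a'ce'f + a'b'cdef' + a'bdf + ab'd'ef + ab'c'd'f + ab'cde'  |cover|=12

12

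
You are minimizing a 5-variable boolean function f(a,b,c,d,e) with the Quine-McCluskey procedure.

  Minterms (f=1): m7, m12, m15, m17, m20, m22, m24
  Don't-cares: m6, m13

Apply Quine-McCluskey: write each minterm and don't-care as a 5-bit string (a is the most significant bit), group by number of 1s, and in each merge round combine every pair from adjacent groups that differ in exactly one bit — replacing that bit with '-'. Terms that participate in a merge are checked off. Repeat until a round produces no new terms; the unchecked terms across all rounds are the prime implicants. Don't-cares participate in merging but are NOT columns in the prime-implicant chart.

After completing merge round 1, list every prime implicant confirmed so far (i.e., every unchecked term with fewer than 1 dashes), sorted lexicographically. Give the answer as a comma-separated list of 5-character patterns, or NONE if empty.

size-2^0 implicants → 00110(✓)  00111(✓)  01100(✓)  01101(✓)  01111(✓)  10001  10100(✓)  10110(✓)  11000
size-2^1 implicants → -0110  0-111  0011-  011-1  0110-  101-0
Unchecked terms (primes): -0110, 0-111, 0011-, 011-1, 0110-, 10001, 101-0, 11000

10001, 11000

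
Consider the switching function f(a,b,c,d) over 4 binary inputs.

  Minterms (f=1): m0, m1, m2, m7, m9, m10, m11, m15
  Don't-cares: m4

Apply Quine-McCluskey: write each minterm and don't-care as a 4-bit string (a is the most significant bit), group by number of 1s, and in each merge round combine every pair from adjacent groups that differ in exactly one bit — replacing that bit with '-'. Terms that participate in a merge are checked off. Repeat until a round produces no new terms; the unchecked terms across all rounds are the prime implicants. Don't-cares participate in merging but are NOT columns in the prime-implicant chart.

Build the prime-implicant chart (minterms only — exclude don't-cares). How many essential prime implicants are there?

1

Round 0: 0000✓ 0001✓ 0010✓ 0100✓ 0111✓ 1001✓ 1010✓ 1011✓ 1111✓
Round 1: -001 -010 -111 0-00 00-0 000- 1-11 10-1 101-
PIs = {-001, -010, -111, 0-00, 00-0, 000-, 1-11, 10-1, 101-}
Coverage chart:
  m0: 0-00,00-0,000-
  m1: -001,000-
  m2: -010,00-0
  m7: -111 ←essential
  m9: -001,10-1
  m10: -010,101-
  m11: 1-11,10-1,101-
  m15: -111,1-11
Essential: -111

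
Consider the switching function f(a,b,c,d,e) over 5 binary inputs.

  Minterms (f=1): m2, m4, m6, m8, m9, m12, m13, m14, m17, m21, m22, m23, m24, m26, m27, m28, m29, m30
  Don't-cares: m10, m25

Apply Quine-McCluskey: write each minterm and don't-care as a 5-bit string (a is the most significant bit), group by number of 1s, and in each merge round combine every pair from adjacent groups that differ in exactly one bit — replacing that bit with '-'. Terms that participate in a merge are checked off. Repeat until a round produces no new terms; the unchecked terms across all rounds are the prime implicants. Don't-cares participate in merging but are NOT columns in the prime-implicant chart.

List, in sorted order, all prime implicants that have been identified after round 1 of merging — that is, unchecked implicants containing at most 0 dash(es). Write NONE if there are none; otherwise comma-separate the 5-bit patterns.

NONE

size-2^0 implicants → 00010(✓)  00100(✓)  00110(✓)  01000(✓)  01001(✓)  01010(✓)  01100(✓)  01101(✓)  01110(✓)  10001(✓)  10101(✓)  10110(✓)  10111(✓)  11000(✓)  11001(✓)  11010(✓)  11011(✓)  11100(✓)  11101(✓)  11110(✓)
size-2^1 implicants → -0110(✓)  -1000(✓)  -1001(✓)  -1010(✓)  -1100(✓)  -1101(✓)  -1110(✓)  0-010(✓)  0-100(✓)  0-110(✓)  00-10(✓)  001-0(✓)  01-00(✓)  01-01(✓)  01-10(✓)  010-0(✓)  0100-(✓)  011-0(✓)  0110-(✓)  1-001(✓)  1-101(✓)  1-110(✓)  10-01(✓)  101-1  1011-  11-00(✓)  11-01(✓)  11-10(✓)  110-0(✓)  110-1(✓)  1100-(✓)  1101-(✓)  111-0(✓)  1110-(✓)
size-2^2 implicants → --110  -1-00(✓)  -1-01(✓)  -1-10(✓)  -10-0(✓)  -100-(✓)  -11-0(✓)  -110-(✓)  0--10  0-1-0  01--0(✓)  01-0-(✓)  1--01  11--0(✓)  11-0-(✓)  110--
size-2^3 implicants → -1--0  -1-0-
Unchecked terms (primes): --110, -1--0, -1-0-, 0--10, 0-1-0, 1--01, 101-1, 1011-, 110--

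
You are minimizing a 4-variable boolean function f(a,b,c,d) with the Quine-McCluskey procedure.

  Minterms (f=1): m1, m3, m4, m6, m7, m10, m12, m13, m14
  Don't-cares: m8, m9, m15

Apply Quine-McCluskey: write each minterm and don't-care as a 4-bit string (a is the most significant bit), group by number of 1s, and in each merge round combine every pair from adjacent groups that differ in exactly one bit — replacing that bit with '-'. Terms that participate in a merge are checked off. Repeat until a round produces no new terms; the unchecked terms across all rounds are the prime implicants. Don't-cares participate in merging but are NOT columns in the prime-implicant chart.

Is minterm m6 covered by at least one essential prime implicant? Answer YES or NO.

YES

[col 0] 0001*, 0011*, 0100*, 0110*, 0111*, 1000*, 1001*, 1010*, 1100*, 1101*, 1110*, 1111*
[col 1] -001, -100*, -110*, -111*, 0-11, 00-1, 01-0*, 011-*, 1-00*, 1-01*, 1-10*, 10-0*, 100-*, 11-0*, 11-1*, 110-*, 111-*
[col 2] -1-0, -11-, 1--0, 1-0-, 11--
Prime implicants: -001, -1-0, -11-, 0-11, 00-1, 1--0, 1-0-, 11--
PI chart (minterm → PIs covering it):
  1 | -001,00-1
  3 | 0-11,00-1
  4 | -1-0  (sole → essential)
  6 | -1-0,-11-
  7 | -11-,0-11
  10 | 1--0  (sole → essential)
  12 | -1-0,1--0,1-0-,11--
  13 | 1-0-,11--
  14 | -1-0,-11-,1--0,11--
Essential prime implicants: -1-0, 1--0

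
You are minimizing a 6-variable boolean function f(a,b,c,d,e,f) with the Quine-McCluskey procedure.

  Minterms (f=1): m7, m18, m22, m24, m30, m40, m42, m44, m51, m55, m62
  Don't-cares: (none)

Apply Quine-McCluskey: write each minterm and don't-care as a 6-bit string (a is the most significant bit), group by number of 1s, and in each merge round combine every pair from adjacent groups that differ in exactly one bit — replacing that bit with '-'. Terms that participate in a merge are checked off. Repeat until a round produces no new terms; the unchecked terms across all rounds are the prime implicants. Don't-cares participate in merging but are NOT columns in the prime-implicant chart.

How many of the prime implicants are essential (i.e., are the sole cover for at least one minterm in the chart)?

7

[col 0] 000111, 010010*, 010110*, 011000, 011110*, 101000*, 101010*, 101100*, 110011*, 110111*, 111110*
[col 1] -11110, 01-110, 010-10, 101-00, 1010-0, 110-11
Prime implicants: -11110, 000111, 01-110, 010-10, 011000, 101-00, 1010-0, 110-11
PI chart (minterm → PIs covering it):
  7 | 000111  (sole → essential)
  18 | 010-10  (sole → essential)
  22 | 01-110,010-10
  24 | 011000  (sole → essential)
  30 | -11110,01-110
  40 | 101-00,1010-0
  42 | 1010-0  (sole → essential)
  44 | 101-00  (sole → essential)
  51 | 110-11  (sole → essential)
  55 | 110-11  (sole → essential)
  62 | -11110  (sole → essential)
Essential prime implicants: -11110, 000111, 010-10, 011000, 101-00, 1010-0, 110-11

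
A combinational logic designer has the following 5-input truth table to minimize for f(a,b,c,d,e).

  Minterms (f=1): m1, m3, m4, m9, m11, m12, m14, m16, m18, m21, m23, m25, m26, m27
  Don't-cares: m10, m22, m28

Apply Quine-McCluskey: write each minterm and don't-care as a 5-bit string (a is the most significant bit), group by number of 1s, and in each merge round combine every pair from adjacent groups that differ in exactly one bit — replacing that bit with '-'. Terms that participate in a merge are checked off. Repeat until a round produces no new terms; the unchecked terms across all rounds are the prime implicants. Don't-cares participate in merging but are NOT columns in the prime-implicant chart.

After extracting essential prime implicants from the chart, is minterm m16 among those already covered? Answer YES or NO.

[col 0] 00001*, 00011*, 00100*, 01001*, 01010*, 01011*, 01100*, 01110*, 10000*, 10010*, 10101*, 10110*, 10111*, 11001*, 11010*, 11011*, 11100*
[col 1] -1001*, -1010*, -1011*, -1100, 0-001*, 0-011*, 0-100, 000-1*, 01-10, 010-1*, 0101-*, 011-0, 1-010, 10-10, 100-0, 101-1, 1011-, 110-1*, 1101-*
[col 2] -10-1, -101-, 0-0-1
Prime implicants: -10-1, -101-, -1100, 0-0-1, 0-100, 01-10, 011-0, 1-010, 10-10, 100-0, 101-1, 1011-
PI chart (minterm → PIs covering it):
  1 | 0-0-1  (sole → essential)
  3 | 0-0-1  (sole → essential)
  4 | 0-100  (sole → essential)
  9 | -10-1,0-0-1
  11 | -10-1,-101-,0-0-1
  12 | -1100,0-100,011-0
  14 | 01-10,011-0
  16 | 100-0  (sole → essential)
  18 | 1-010,10-10,100-0
  21 | 101-1  (sole → essential)
  23 | 101-1,1011-
  25 | -10-1  (sole → essential)
  26 | -101-,1-010
  27 | -10-1,-101-
Essential prime implicants: -10-1, 0-0-1, 0-100, 100-0, 101-1

YES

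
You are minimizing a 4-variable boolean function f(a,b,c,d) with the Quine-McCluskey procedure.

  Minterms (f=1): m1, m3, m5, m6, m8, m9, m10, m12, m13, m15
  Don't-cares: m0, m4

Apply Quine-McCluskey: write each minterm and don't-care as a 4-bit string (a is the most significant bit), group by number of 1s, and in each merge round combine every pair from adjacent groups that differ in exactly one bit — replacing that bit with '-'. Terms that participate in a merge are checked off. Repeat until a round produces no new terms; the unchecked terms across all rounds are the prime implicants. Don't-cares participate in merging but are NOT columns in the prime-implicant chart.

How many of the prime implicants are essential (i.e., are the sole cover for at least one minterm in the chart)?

5

[col 0] 0000*, 0001*, 0011*, 0100*, 0101*, 0110*, 1000*, 1001*, 1010*, 1100*, 1101*, 1111*
[col 1] -000*, -001*, -100*, -101*, 0-00*, 0-01*, 00-1, 000-*, 01-0, 010-*, 1-00*, 1-01*, 10-0, 100-*, 11-1, 110-*
[col 2] --00*, --01*, -00-*, -10-*, 0-0-*, 1-0-*
[col 3] --0-
Prime implicants: --0-, 00-1, 01-0, 10-0, 11-1
PI chart (minterm → PIs covering it):
  1 | --0-,00-1
  3 | 00-1  (sole → essential)
  5 | --0-  (sole → essential)
  6 | 01-0  (sole → essential)
  8 | --0-,10-0
  9 | --0-  (sole → essential)
  10 | 10-0  (sole → essential)
  12 | --0-  (sole → essential)
  13 | --0-,11-1
  15 | 11-1  (sole → essential)
Essential prime implicants: --0-, 00-1, 01-0, 10-0, 11-1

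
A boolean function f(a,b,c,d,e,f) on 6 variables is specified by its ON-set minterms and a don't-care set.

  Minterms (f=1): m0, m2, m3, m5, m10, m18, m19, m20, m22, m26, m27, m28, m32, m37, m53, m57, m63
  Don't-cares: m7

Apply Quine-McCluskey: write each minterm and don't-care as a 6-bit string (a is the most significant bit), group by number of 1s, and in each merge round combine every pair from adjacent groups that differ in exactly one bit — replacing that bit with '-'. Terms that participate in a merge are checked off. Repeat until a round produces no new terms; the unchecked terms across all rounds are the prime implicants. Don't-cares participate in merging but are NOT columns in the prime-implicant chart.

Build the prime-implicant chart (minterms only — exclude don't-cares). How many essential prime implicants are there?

7

Round 0: 000000✓ 000010✓ 000011✓ 000101✓ 000111✓ 001010✓ 010010✓ 010011✓ 010100✓ 010110✓ 011010✓ 011011✓ 011100✓ 100000✓ 100101✓ 110101✓ 111001 111111
Round 1: -00000 -00101 0-0010✓ 0-0011✓ 0-1010✓ 00-010✓ 000-11 0000-0 00001-✓ 0001-1 01-010✓ 01-011✓ 01-100 010-10 01001-✓ 0101-0 01101-✓ 1-0101
Round 2: 0--010 0-001- 01-01-
PIs = {-00000, -00101, 0--010, 0-001-, 000-11, 0000-0, 0001-1, 01-01-, 01-100, 010-10, 0101-0, 1-0101, 111001, 111111}
Coverage chart:
  m0: -00000,0000-0
  m2: 0--010,0-001-,0000-0
  m3: 0-001-,000-11
  m5: -00101,0001-1
  m10: 0--010 ←essential
  m18: 0--010,0-001-,01-01-,010-10
  m19: 0-001-,01-01-
  m20: 01-100,0101-0
  m22: 010-10,0101-0
  m26: 0--010,01-01-
  m27: 01-01- ←essential
  m28: 01-100 ←essential
  m32: -00000 ←essential
  m37: -00101,1-0101
  m53: 1-0101 ←essential
  m57: 111001 ←essential
  m63: 111111 ←essential
Essential: -00000, 0--010, 01-01-, 01-100, 1-0101, 111001, 111111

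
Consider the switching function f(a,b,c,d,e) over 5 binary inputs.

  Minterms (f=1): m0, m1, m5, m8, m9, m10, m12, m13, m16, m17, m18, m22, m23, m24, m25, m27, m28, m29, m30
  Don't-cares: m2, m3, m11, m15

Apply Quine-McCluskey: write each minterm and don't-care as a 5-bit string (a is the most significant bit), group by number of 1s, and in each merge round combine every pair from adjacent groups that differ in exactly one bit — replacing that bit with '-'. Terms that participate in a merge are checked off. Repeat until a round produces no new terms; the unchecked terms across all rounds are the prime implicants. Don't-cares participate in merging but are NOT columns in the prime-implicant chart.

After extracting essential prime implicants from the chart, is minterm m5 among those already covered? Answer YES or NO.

Round 0: 00000✓ 00001✓ 00010✓ 00011✓ 00101✓ 01000✓ 01001✓ 01010✓ 01011✓ 01100✓ 01101✓ 01111✓ 10000✓ 10001✓ 10010✓ 10110✓ 10111✓ 11000✓ 11001✓ 11011✓ 11100✓ 11101✓ 11110✓
Round 1: -0000✓ -0001✓ -0010✓ -1000✓ -1001✓ -1011✓ -1100✓ -1101✓ 0-000✓ 0-001✓ 0-010✓ 0-011✓ 0-101✓ 00-01✓ 000-0✓ 000-1✓ 0000-✓ 0001-✓ 01-00✓ 01-01✓ 01-11✓ 010-0✓ 010-1✓ 0100-✓ 0101-✓ 011-1✓ 0110-✓ 1-000✓ 1-001✓ 1-110 10-10 100-0✓ 1000-✓ 1011- 11-00✓ 11-01✓ 110-1✓ 1100-✓ 111-0 1110-✓
Round 2: --000✓ --001✓ -00-0 -000-✓ -1-00✓ -1-01✓ -10-1 -100-✓ -110-✓ 0--01 0-0-0✓ 0-0-1✓ 0-00-✓ 0-01-✓ 000--✓ 01--1 01-0-✓ 010--✓ 1-00-✓ 11-0-✓
Round 3: --00- -1-0- 0-0--
PIs = {--00-, -00-0, -1-0-, -10-1, 0--01, 0-0--, 01--1, 1-110, 10-10, 1011-, 111-0}
Coverage chart:
  m0: --00-,-00-0,0-0--
  m1: --00-,0--01,0-0--
  m5: 0--01 ←essential
  m8: --00-,-1-0-,0-0--
  m9: --00-,-1-0-,-10-1,0--01,0-0--,01--1
  m10: 0-0-- ←essential
  m12: -1-0- ←essential
  m13: -1-0-,0--01,01--1
  m16: --00-,-00-0
  m17: --00- ←essential
  m18: -00-0,10-10
  m22: 1-110,10-10,1011-
  m23: 1011- ←essential
  m24: --00-,-1-0-
  m25: --00-,-1-0-,-10-1
  m27: -10-1 ←essential
  m28: -1-0-,111-0
  m29: -1-0- ←essential
  m30: 1-110,111-0
Essential: --00-, -1-0-, -10-1, 0--01, 0-0--, 1011-

YES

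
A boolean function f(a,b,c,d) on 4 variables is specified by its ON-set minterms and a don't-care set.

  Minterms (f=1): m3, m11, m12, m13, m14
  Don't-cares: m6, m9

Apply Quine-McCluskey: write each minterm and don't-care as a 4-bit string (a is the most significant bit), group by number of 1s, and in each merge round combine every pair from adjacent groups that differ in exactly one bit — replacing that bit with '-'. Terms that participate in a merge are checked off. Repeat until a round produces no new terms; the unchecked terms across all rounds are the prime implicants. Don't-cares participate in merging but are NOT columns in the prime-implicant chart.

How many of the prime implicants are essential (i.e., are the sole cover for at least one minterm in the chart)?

1

Round 0: 0011✓ 0110✓ 1001✓ 1011✓ 1100✓ 1101✓ 1110✓
Round 1: -011 -110 1-01 10-1 11-0 110-
PIs = {-011, -110, 1-01, 10-1, 11-0, 110-}
Coverage chart:
  m3: -011 ←essential
  m11: -011,10-1
  m12: 11-0,110-
  m13: 1-01,110-
  m14: -110,11-0
Essential: -011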